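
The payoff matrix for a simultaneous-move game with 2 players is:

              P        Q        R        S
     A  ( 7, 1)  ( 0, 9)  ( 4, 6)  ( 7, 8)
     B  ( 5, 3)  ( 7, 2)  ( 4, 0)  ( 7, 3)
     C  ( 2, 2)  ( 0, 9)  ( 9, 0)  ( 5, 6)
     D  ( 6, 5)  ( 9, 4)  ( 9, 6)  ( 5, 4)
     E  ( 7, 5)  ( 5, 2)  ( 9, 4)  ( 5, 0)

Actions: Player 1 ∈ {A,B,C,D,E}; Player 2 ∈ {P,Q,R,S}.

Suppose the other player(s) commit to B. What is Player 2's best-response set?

u_2(P vs B) = 3
u_2(Q vs B) = 2
u_2(R vs B) = 0
u_2(S vs B) = 3
max payoff 3 at {P,S}

P2 best: {P,S}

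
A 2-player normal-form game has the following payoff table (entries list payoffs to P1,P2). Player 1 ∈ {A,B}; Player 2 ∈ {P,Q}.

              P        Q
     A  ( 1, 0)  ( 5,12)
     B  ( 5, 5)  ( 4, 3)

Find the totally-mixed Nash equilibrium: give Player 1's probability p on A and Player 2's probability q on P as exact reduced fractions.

P1 indiff ⇒ q·1+(1-q)·5 = q·5+(1-q)·4 ⇒ q(-4) = (1-q)(-1) ⇒ q = 1/5
P2 indiff ⇒ p·0+(1-p)·5 = p·12+(1-p)·3 ⇒ p(-12) = (1-p)(-2) ⇒ p = 1/7

(p,q) = (1/7, 1/5)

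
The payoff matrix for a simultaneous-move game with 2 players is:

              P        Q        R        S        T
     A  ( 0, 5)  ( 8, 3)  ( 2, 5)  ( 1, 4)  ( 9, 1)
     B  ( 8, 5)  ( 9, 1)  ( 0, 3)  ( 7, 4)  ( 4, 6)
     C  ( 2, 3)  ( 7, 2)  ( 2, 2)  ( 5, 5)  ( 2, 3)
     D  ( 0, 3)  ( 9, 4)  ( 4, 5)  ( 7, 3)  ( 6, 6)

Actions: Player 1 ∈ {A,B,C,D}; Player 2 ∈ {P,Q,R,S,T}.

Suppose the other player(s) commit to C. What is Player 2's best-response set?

u_2(P vs C) = 3
u_2(Q vs C) = 2
u_2(R vs C) = 2
u_2(S vs C) = 5
u_2(T vs C) = 3
max payoff 5 at {S}

BR_2 = {S}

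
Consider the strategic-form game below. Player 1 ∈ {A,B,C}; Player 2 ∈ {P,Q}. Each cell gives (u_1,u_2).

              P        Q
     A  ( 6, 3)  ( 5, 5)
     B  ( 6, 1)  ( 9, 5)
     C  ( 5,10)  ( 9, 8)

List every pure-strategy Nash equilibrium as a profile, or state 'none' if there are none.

NE set: (B,Q)

(A,P): not NE [P2→Q gives 5>3]
(A,Q): not NE [P1→C gives 9>5]
(B,P): not NE [P2→Q gives 5>1]
(B,Q): NE
(C,P): not NE [P1→B gives 6>5]
(C,Q): not NE [P2→P gives 10>8]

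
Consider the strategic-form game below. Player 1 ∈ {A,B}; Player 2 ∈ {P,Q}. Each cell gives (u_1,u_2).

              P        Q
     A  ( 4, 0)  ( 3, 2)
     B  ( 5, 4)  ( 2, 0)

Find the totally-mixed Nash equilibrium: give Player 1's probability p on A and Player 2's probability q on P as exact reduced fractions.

p=2/3, q=1/2

P1 indiff ⇒ q·4+(1-q)·3 = q·5+(1-q)·2 ⇒ q(-1) = (1-q)(-1) ⇒ q = 1/2
P2 indiff ⇒ p·0+(1-p)·4 = p·2+(1-p)·0 ⇒ p(-2) = (1-p)(-4) ⇒ p = 2/3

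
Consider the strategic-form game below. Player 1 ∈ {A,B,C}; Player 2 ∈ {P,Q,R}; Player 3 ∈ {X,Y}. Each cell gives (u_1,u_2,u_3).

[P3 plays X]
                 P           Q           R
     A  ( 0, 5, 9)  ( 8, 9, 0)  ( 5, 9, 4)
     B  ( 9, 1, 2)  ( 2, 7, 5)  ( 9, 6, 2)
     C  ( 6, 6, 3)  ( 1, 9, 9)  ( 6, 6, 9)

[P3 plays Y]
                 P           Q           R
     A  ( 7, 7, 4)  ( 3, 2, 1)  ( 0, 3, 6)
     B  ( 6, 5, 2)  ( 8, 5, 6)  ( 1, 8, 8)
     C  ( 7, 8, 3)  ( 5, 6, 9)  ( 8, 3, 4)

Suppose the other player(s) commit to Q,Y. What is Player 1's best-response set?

u_1(A vs Q,Y) = 3
u_1(B vs Q,Y) = 8
u_1(C vs Q,Y) = 5
max payoff 8 at {B}

P1 best: {B}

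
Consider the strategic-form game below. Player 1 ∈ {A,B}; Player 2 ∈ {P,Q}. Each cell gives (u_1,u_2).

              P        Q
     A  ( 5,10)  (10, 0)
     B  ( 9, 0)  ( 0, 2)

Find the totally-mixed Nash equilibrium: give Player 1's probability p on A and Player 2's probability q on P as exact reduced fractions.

P1 mixes 1/6 on A; P2 mixes 5/7 on P

P1 indiff ⇒ q·5+(1-q)·10 = q·9+(1-q)·0 ⇒ q(-4) = (1-q)(-10) ⇒ q = 5/7
P2 indiff ⇒ p·10+(1-p)·0 = p·0+(1-p)·2 ⇒ p(10) = (1-p)(2) ⇒ p = 1/6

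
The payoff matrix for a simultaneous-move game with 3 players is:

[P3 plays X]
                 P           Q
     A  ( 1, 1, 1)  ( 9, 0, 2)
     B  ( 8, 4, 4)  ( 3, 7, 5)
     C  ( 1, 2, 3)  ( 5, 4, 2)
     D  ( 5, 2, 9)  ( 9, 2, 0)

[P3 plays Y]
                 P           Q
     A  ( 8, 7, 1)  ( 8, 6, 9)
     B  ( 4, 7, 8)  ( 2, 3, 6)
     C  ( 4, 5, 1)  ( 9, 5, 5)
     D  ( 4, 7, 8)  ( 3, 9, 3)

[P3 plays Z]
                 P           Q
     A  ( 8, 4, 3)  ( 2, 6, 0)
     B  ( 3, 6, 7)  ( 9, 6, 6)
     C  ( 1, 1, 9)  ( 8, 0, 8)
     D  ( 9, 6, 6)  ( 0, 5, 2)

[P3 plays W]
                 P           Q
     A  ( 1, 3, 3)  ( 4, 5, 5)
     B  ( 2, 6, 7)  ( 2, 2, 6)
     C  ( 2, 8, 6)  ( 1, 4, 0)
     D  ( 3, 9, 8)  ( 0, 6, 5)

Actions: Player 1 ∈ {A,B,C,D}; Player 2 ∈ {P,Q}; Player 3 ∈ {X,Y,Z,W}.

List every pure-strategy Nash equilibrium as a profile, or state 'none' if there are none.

(A,P,X): not NE [P1→B gives 8>1; P3→W gives 3>1]
(A,P,Y): not NE [P3→W gives 3>1]
(A,P,Z): not NE [P1→D gives 9>8; P2→Q gives 6>4]
(A,P,W): not NE [P1→D gives 3>1; P2→Q gives 5>3]
(A,Q,X): not NE [P2→P gives 1>0; P3→Y gives 9>2]
(A,Q,Y): not NE [P1→C gives 9>8; P2→P gives 7>6]
(A,Q,Z): not NE [P1→B gives 9>2; P3→Y gives 9>0]
(A,Q,W): not NE [P3→Y gives 9>5]
(B,P,X): not NE [P2→Q gives 7>4; P3→Y gives 8>4]
(B,P,Y): not NE [P1→A gives 8>4]
(B,P,Z): not NE [P1→D gives 9>3; P3→Y gives 8>7]
(B,P,W): not NE [P1→D gives 3>2; P3→Y gives 8>7]
(B,Q,X): not NE [P1→D gives 9>3; P3→W gives 6>5]
(B,Q,Y): not NE [P1→C gives 9>2; P2→P gives 7>3]
(B,Q,Z): NE
(B,Q,W): not NE [P1→A gives 4>2; P2→P gives 6>2]
(C,P,X): not NE [P1→B gives 8>1; P2→Q gives 4>2; P3→Z gives 9>3]
(C,P,Y): not NE [P1→A gives 8>4; P3→Z gives 9>1]
(C,P,Z): not NE [P1→D gives 9>1]
(C,P,W): not NE [P1→D gives 3>2; P3→Z gives 9>6]
(C,Q,X): not NE [P1→D gives 9>5; P3→Z gives 8>2]
(C,Q,Y): not NE [P3→Z gives 8>5]
(C,Q,Z): not NE [P1→B gives 9>8; P2→P gives 1>0]
(C,Q,W): not NE [P1→A gives 4>1; P2→P gives 8>4; P3→Z gives 8>0]
(D,P,X): not NE [P1→B gives 8>5]
(D,P,Y): not NE [P1→A gives 8>4; P2→Q gives 9>7; P3→X gives 9>8]
(D,P,Z): not NE [P3→X gives 9>6]
(D,P,W): not NE [P3→X gives 9>8]
(D,Q,X): not NE [P3→W gives 5>0]
(D,Q,Y): not NE [P1→C gives 9>3; P3→W gives 5>3]
(D,Q,Z): not NE [P1→B gives 9>0; P2→P gives 6>5; P3→W gives 5>2]
(D,Q,W): not NE [P1→A gives 4>0; P2→P gives 9>6]

PSNE = {(B,Q,Z)}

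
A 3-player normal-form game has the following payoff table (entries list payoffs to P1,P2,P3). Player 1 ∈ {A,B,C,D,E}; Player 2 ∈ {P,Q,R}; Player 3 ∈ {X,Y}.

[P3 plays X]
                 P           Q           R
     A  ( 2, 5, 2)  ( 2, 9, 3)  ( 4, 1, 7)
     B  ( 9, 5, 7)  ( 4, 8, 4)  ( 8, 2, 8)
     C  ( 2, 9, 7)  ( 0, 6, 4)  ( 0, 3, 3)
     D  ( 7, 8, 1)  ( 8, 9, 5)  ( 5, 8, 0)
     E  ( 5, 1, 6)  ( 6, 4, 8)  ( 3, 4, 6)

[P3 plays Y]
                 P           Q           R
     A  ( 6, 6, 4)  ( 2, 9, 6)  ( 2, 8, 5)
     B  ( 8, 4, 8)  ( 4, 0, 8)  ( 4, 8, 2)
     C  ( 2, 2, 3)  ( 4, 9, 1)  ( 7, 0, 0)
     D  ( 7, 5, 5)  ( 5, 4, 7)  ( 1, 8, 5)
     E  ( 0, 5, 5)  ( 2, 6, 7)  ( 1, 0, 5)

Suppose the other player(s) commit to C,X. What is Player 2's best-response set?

P2 best: {P}

u_2(P vs C,X) = 9
u_2(Q vs C,X) = 6
u_2(R vs C,X) = 3
max payoff 9 at {P}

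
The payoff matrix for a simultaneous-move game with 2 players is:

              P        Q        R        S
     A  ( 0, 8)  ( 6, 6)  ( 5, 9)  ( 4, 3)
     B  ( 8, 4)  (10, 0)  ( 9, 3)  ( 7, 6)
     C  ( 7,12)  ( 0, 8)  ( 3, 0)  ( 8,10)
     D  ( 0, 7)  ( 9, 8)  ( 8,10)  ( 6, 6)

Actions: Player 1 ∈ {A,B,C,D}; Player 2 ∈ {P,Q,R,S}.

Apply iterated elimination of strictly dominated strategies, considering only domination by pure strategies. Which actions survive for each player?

Survivors P1:{B,C} P2:{P,S}

P1 drop A (B beats it: P:8>0 Q:10>6 R:9>5 S:7>4)
P1 drop D (B beats it: P:8>0 Q:10>9 R:9>8 S:7>6)
P2 drop Q (P beats it: B:4>0 C:12>8)
P2 drop R (P beats it: B:4>3 C:12>0)
P1→{B,C} P2→{P,S}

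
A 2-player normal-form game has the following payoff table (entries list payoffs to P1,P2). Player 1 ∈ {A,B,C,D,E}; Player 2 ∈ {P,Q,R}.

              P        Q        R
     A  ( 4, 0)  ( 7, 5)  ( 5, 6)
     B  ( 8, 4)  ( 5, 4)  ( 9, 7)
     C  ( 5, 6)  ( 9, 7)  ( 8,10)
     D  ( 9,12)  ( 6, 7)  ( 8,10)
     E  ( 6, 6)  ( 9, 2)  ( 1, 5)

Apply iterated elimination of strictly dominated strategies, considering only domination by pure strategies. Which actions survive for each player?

P1 drop A (C beats it: P:5>4 Q:9>7 R:8>5)
P2 drop Q (R beats it: B:7>4 C:10>7 D:10>7 E:5>2)
P1 drop C (B beats it: P:8>5 R:9>8)
P1 drop E (B beats it: P:8>6 R:9>1)
P1→{B,D} P2→{P,R}

IESDS → P1:{B,D} P2:{P,R}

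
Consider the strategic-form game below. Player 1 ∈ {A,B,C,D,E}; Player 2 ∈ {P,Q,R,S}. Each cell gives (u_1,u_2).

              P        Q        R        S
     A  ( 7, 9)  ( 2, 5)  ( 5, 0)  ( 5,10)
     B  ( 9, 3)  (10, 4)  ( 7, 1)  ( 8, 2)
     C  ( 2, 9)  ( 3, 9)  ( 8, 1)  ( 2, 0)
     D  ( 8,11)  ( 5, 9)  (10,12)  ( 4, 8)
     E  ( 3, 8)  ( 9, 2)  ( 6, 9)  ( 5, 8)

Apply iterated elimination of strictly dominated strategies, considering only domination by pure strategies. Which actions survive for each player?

P1 drop A (B beats it: P:9>7 Q:10>2 R:7>5 S:8>5)
P1 drop C (D beats it: P:8>2 Q:5>3 R:10>8 S:4>2)
P1 drop E (B beats it: P:9>3 Q:10>9 R:7>6 S:8>5)
P2 drop S (P beats it: B:3>2 D:11>8)
P1→{B,D} P2→{P,Q,R}

IESDS → P1:{B,D} P2:{P,Q,R}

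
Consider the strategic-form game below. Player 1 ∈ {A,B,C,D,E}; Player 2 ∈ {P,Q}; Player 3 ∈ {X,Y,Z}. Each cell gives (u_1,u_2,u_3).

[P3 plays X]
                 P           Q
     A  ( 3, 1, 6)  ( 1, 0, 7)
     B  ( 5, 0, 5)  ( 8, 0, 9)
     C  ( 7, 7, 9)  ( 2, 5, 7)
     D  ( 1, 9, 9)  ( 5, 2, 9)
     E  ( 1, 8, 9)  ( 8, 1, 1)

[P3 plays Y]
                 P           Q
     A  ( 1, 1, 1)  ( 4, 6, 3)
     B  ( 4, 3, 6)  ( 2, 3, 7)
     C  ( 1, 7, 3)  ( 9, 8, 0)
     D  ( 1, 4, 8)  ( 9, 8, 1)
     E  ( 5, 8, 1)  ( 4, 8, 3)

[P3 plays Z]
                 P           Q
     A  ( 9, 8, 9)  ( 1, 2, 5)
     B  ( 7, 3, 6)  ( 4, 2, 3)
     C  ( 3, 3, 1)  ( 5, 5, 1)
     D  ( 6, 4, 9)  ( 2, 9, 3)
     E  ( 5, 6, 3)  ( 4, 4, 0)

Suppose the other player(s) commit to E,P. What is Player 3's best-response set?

u_3(X vs E,P) = 9
u_3(Y vs E,P) = 1
u_3(Z vs E,P) = 3
max payoff 9 at {X}

argmax u_3 = {X}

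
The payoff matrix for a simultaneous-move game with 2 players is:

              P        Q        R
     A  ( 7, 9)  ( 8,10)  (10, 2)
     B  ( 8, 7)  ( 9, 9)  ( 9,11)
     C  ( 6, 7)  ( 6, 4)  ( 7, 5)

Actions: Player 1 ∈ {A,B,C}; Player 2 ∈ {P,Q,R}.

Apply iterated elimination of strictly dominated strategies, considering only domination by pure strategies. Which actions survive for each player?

P1 drop C (A beats it: P:7>6 Q:8>6 R:10>7)
P2 drop P (Q beats it: A:10>9 B:9>7)
P1→{A,B} P2→{Q,R}

IESDS → P1:{A,B} P2:{Q,R}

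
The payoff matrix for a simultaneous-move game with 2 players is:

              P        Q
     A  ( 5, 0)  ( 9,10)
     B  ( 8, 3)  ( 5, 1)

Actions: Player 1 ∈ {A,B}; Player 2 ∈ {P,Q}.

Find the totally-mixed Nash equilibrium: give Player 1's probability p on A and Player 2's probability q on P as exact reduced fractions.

P1 mixes 1/6 on A; P2 mixes 4/7 on P

P1 indiff ⇒ q·5+(1-q)·9 = q·8+(1-q)·5 ⇒ q(-3) = (1-q)(-4) ⇒ q = 4/7
P2 indiff ⇒ p·0+(1-p)·3 = p·10+(1-p)·1 ⇒ p(-10) = (1-p)(-2) ⇒ p = 1/6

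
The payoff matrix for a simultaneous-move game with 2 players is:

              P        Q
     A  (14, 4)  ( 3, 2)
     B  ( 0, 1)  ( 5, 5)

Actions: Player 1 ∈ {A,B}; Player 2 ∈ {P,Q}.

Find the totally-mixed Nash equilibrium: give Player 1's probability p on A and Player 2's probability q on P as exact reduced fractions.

(p,q) = (2/3, 1/8)

P1 indiff ⇒ q·14+(1-q)·3 = q·0+(1-q)·5 ⇒ q(14) = (1-q)(2) ⇒ q = 1/8
P2 indiff ⇒ p·4+(1-p)·1 = p·2+(1-p)·5 ⇒ p(2) = (1-p)(4) ⇒ p = 2/3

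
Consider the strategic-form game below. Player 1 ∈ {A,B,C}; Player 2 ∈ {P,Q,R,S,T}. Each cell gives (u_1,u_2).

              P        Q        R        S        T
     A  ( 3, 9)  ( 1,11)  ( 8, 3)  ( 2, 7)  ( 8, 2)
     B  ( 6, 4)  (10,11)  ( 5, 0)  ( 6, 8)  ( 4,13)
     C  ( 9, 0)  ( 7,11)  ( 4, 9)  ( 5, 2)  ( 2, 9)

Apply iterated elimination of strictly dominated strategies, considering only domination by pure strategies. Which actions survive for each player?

Remaining: P1:{A,B} P2:{Q,T}

P2 drop P (Q beats it: A:11>9 B:11>4 C:11>0)
P1 drop C (B beats it: Q:10>7 R:5>4 S:6>5 T:4>2)
P2 drop R (Q beats it: A:11>3 B:11>0)
P2 drop S (Q beats it: A:11>7 B:11>8)
P1→{A,B} P2→{Q,T}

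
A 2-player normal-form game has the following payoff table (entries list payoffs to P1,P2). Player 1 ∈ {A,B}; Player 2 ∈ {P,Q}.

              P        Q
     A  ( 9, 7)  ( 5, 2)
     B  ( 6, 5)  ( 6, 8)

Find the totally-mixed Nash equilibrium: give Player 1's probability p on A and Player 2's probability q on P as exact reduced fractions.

P1 indiff ⇒ q·9+(1-q)·5 = q·6+(1-q)·6 ⇒ q(3) = (1-q)(1) ⇒ q = 1/4
P2 indiff ⇒ p·7+(1-p)·5 = p·2+(1-p)·8 ⇒ p(5) = (1-p)(3) ⇒ p = 3/8

p=3/8, q=1/4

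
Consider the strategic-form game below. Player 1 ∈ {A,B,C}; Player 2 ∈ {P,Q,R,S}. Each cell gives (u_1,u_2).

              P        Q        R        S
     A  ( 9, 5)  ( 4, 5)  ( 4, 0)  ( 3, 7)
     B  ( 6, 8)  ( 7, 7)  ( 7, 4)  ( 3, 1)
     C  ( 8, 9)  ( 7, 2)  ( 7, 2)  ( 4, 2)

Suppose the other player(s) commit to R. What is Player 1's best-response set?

P1 best: {B,C}

u_1(A vs R) = 4
u_1(B vs R) = 7
u_1(C vs R) = 7
max payoff 7 at {B,C}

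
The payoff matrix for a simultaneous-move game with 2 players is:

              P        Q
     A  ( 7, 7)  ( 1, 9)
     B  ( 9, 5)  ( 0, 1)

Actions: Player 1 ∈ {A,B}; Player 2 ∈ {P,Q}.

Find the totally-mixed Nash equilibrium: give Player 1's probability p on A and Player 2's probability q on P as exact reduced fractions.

P1 indiff ⇒ q·7+(1-q)·1 = q·9+(1-q)·0 ⇒ q(-2) = (1-q)(-1) ⇒ q = 1/3
P2 indiff ⇒ p·7+(1-p)·5 = p·9+(1-p)·1 ⇒ p(-2) = (1-p)(-4) ⇒ p = 2/3

P1 mixes 2/3 on A; P2 mixes 1/3 on P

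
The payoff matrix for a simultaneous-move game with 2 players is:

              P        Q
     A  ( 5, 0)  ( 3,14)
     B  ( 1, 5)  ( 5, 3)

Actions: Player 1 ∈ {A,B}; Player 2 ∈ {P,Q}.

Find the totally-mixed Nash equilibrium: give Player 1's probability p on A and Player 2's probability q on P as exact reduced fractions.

p=1/8, q=1/3

P1 indiff ⇒ q·5+(1-q)·3 = q·1+(1-q)·5 ⇒ q(4) = (1-q)(2) ⇒ q = 1/3
P2 indiff ⇒ p·0+(1-p)·5 = p·14+(1-p)·3 ⇒ p(-14) = (1-p)(-2) ⇒ p = 1/8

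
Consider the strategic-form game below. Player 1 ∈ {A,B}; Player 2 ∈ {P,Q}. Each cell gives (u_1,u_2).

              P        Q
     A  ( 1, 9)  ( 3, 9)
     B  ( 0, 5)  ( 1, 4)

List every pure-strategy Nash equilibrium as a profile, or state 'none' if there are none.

(A,P): NE
(A,Q): NE
(B,P): not NE [P1→A gives 1>0]
(B,Q): not NE [P1→A gives 3>1; P2→P gives 5>4]

NE set: (A,P), (A,Q)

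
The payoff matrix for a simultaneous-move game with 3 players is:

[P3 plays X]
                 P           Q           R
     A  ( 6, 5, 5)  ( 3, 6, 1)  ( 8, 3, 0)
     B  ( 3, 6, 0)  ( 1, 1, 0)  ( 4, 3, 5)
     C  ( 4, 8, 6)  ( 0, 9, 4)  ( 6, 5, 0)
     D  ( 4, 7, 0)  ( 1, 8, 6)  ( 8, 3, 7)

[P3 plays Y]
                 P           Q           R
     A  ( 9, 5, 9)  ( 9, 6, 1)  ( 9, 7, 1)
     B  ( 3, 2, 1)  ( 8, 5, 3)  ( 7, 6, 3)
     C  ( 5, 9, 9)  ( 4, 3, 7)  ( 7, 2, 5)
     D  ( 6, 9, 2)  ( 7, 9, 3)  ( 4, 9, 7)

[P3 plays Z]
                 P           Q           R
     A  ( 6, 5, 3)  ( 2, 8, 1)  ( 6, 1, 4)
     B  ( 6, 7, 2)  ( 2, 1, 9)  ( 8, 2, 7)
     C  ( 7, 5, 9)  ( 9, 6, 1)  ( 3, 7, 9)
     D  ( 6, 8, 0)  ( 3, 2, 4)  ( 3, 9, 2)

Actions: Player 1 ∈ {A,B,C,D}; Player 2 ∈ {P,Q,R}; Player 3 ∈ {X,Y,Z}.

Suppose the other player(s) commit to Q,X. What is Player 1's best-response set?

BR_1 = {A}

u_1(A vs Q,X) = 3
u_1(B vs Q,X) = 1
u_1(C vs Q,X) = 0
u_1(D vs Q,X) = 1
max payoff 3 at {A}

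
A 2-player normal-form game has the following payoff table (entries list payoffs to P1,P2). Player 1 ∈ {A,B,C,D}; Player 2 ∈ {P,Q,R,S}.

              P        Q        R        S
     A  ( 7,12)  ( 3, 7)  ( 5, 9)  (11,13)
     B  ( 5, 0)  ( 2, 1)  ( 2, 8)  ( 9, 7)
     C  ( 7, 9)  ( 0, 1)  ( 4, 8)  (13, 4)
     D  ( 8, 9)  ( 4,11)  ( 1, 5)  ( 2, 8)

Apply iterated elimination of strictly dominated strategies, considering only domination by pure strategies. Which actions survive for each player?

P1 drop B (A beats it: P:7>5 Q:3>2 R:5>2 S:11>9)
P2 drop R (P beats it: A:12>9 C:9>8 D:9>5)
P1→{A,C,D} P2→{P,Q,S}

Survivors P1:{A,C,D} P2:{P,Q,S}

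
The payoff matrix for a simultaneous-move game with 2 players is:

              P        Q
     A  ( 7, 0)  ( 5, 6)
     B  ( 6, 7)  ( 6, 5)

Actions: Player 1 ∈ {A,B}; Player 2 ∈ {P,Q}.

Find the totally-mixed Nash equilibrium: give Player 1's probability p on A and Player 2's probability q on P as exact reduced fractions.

P1 indiff ⇒ q·7+(1-q)·5 = q·6+(1-q)·6 ⇒ q(1) = (1-q)(1) ⇒ q = 1/2
P2 indiff ⇒ p·0+(1-p)·7 = p·6+(1-p)·5 ⇒ p(-6) = (1-p)(-2) ⇒ p = 1/4

P1 mixes 1/4 on A; P2 mixes 1/2 on P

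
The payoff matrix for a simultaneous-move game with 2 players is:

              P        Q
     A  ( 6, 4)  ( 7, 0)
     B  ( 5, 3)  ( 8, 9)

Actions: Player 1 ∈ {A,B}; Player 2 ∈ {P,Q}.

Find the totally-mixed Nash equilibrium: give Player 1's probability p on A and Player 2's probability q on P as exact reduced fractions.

p=3/5, q=1/2

P1 indiff ⇒ q·6+(1-q)·7 = q·5+(1-q)·8 ⇒ q(1) = (1-q)(1) ⇒ q = 1/2
P2 indiff ⇒ p·4+(1-p)·3 = p·0+(1-p)·9 ⇒ p(4) = (1-p)(6) ⇒ p = 3/5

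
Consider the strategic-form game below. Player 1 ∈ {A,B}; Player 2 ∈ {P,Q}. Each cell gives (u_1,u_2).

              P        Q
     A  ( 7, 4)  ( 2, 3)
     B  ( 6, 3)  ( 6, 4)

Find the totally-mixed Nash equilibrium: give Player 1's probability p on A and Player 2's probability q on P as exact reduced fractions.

P1 indiff ⇒ q·7+(1-q)·2 = q·6+(1-q)·6 ⇒ q(1) = (1-q)(4) ⇒ q = 4/5
P2 indiff ⇒ p·4+(1-p)·3 = p·3+(1-p)·4 ⇒ p(1) = (1-p)(1) ⇒ p = 1/2

p=1/2, q=4/5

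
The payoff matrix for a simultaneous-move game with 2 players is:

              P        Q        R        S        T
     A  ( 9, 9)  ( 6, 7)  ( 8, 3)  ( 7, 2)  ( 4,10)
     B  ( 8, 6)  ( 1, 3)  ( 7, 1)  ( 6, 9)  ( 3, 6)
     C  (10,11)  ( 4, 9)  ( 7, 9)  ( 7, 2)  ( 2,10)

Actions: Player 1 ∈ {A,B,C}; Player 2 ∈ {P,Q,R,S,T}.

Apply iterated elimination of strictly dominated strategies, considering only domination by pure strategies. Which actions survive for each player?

P1 drop B (A beats it: P:9>8 Q:6>1 R:8>7 S:7>6 T:4>3)
P2 drop Q (P beats it: A:9>7 C:11>9)
P2 drop R (P beats it: A:9>3 C:11>9)
P2 drop S (P beats it: A:9>2 C:11>2)
P1→{A,C} P2→{P,T}

IESDS → P1:{A,C} P2:{P,T}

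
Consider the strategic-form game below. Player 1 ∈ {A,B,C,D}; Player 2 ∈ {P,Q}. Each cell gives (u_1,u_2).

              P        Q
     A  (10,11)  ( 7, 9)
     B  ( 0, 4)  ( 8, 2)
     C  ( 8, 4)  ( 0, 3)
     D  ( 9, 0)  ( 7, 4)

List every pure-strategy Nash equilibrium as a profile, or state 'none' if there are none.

Nash profiles: (A,P)

(A,P): NE
(A,Q): not NE [P1→B gives 8>7; P2→P gives 11>9]
(B,P): not NE [P1→A gives 10>0]
(B,Q): not NE [P2→P gives 4>2]
(C,P): not NE [P1→A gives 10>8]
(C,Q): not NE [P1→B gives 8>0; P2→P gives 4>3]
(D,P): not NE [P1→A gives 10>9; P2→Q gives 4>0]
(D,Q): not NE [P1→B gives 8>7]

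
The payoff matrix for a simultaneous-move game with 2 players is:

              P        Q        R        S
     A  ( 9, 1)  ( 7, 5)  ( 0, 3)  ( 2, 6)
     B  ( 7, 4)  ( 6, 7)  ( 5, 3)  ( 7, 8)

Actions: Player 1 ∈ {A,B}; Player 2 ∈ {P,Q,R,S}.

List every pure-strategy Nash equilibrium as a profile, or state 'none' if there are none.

(A,P): not NE [P2→S gives 6>1]
(A,Q): not NE [P2→S gives 6>5]
(A,R): not NE [P1→B gives 5>0; P2→S gives 6>3]
(A,S): not NE [P1→B gives 7>2]
(B,P): not NE [P1→A gives 9>7; P2→S gives 8>4]
(B,Q): not NE [P1→A gives 7>6; P2→S gives 8>7]
(B,R): not NE [P2→S gives 8>3]
(B,S): NE

Nash profiles: (B,S)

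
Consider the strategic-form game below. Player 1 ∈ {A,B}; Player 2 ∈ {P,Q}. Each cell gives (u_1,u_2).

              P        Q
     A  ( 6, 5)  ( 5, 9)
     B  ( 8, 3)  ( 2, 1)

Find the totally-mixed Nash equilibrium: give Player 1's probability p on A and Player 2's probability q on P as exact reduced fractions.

(p,q) = (1/3, 3/5)

P1 indiff ⇒ q·6+(1-q)·5 = q·8+(1-q)·2 ⇒ q(-2) = (1-q)(-3) ⇒ q = 3/5
P2 indiff ⇒ p·5+(1-p)·3 = p·9+(1-p)·1 ⇒ p(-4) = (1-p)(-2) ⇒ p = 1/3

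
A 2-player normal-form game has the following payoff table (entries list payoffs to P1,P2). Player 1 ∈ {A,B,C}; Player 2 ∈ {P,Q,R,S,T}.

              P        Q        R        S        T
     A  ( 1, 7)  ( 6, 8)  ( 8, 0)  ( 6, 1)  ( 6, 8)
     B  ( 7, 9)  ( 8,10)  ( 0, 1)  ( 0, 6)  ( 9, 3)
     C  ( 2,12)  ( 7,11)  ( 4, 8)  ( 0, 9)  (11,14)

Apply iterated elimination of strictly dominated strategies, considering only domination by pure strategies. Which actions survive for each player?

IESDS → P1:{B,C} P2:{P,Q,T}

P2 drop R (P beats it: A:7>0 B:9>1 C:12>8)
P2 drop S (P beats it: A:7>1 B:9>6 C:12>9)
P1 drop A (B beats it: P:7>1 Q:8>6 T:9>6)
P1→{B,C} P2→{P,Q,T}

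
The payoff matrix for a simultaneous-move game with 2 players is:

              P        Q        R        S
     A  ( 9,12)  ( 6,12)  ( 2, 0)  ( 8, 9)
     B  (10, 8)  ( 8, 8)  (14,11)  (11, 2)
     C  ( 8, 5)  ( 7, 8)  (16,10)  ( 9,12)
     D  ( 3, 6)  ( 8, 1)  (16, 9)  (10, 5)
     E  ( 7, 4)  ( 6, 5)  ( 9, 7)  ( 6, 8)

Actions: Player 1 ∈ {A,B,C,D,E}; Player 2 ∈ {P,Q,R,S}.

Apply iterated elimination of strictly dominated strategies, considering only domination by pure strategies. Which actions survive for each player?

Remaining: P1:{B,C,D} P2:{R,S}

P1 drop A (B beats it: P:10>9 Q:8>6 R:14>2 S:11>8)
P1 drop E (B beats it: P:10>7 Q:8>6 R:14>9 S:11>6)
P2 drop P (R beats it: B:11>8 C:10>5 D:9>6)
P2 drop Q (R beats it: B:11>8 C:10>8 D:9>1)
P1→{B,C,D} P2→{R,S}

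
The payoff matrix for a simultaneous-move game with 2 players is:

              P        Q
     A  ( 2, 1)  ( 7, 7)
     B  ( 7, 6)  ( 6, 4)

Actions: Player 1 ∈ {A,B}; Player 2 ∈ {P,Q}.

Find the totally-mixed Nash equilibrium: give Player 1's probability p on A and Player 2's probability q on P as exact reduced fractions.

(p,q) = (1/4, 1/6)

P1 indiff ⇒ q·2+(1-q)·7 = q·7+(1-q)·6 ⇒ q(-5) = (1-q)(-1) ⇒ q = 1/6
P2 indiff ⇒ p·1+(1-p)·6 = p·7+(1-p)·4 ⇒ p(-6) = (1-p)(-2) ⇒ p = 1/4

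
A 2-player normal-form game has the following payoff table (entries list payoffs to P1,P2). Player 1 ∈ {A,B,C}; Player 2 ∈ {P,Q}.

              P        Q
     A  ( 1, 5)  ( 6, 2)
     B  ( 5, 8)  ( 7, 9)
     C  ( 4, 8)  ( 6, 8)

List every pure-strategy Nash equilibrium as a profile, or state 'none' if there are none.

PSNE = {(B,Q)}

(A,P): not NE [P1→B gives 5>1]
(A,Q): not NE [P1→B gives 7>6; P2→P gives 5>2]
(B,P): not NE [P2→Q gives 9>8]
(B,Q): NE
(C,P): not NE [P1→B gives 5>4]
(C,Q): not NE [P1→B gives 7>6]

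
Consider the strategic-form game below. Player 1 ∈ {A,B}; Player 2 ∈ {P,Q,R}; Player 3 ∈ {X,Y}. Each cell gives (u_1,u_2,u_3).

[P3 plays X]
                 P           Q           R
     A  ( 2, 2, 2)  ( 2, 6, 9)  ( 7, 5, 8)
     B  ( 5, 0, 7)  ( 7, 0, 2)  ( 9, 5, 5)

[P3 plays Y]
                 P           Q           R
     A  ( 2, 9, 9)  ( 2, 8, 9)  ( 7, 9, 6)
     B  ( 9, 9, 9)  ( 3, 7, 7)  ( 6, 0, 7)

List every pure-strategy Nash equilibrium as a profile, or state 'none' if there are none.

(A,P,X): not NE [P1→B gives 5>2; P2→Q gives 6>2; P3→Y gives 9>2]
(A,P,Y): not NE [P1→B gives 9>2]
(A,Q,X): not NE [P1→B gives 7>2]
(A,Q,Y): not NE [P1→B gives 3>2; P2→R gives 9>8]
(A,R,X): not NE [P1→B gives 9>7; P2→Q gives 6>5]
(A,R,Y): not NE [P3→X gives 8>6]
(B,P,X): not NE [P2→R gives 5>0; P3→Y gives 9>7]
(B,P,Y): NE
(B,Q,X): not NE [P2→R gives 5>0; P3→Y gives 7>2]
(B,Q,Y): not NE [P2→P gives 9>7]
(B,R,X): not NE [P3→Y gives 7>5]
(B,R,Y): not NE [P1→A gives 7>6; P2→P gives 9>0]

PSNE = {(B,P,Y)}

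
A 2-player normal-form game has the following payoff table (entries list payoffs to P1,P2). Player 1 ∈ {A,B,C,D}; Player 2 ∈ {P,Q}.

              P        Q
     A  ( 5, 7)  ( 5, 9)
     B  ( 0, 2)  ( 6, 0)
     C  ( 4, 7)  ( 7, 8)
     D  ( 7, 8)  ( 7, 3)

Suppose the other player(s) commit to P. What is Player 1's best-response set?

u_1(A vs P) = 5
u_1(B vs P) = 0
u_1(C vs P) = 4
u_1(D vs P) = 7
max payoff 7 at {D}

BR_1 = {D}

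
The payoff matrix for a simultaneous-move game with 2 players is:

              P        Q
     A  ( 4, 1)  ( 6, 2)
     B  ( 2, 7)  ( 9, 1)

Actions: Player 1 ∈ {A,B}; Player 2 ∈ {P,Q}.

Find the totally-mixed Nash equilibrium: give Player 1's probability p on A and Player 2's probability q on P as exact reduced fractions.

P1 indiff ⇒ q·4+(1-q)·6 = q·2+(1-q)·9 ⇒ q(2) = (1-q)(3) ⇒ q = 3/5
P2 indiff ⇒ p·1+(1-p)·7 = p·2+(1-p)·1 ⇒ p(-1) = (1-p)(-6) ⇒ p = 6/7

p=6/7, q=3/5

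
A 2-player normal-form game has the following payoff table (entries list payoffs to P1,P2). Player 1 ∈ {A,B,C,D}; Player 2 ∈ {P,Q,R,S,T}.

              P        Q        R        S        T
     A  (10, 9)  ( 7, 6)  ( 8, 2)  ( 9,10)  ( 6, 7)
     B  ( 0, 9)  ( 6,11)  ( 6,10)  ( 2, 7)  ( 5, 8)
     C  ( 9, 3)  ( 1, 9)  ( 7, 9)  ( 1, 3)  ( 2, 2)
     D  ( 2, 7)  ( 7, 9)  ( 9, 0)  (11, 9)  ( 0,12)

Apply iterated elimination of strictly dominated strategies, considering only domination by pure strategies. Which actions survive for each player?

Survivors P1:{A,D} P2:{S,T}

P1 drop B (A beats it: P:10>0 Q:7>6 R:8>6 S:9>2 T:6>5)
P1 drop C (A beats it: P:10>9 Q:7>1 R:8>7 S:9>1 T:6>2)
P2 drop P (S beats it: A:10>9 D:9>7)
P2 drop Q (T beats it: A:7>6 D:12>9)
P2 drop R (S beats it: A:10>2 D:9>0)
P1→{A,D} P2→{S,T}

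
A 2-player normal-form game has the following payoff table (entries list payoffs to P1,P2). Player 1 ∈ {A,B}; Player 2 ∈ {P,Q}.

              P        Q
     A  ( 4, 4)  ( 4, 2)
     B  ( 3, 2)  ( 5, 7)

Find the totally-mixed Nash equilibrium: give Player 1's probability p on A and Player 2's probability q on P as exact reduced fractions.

P1 indiff ⇒ q·4+(1-q)·4 = q·3+(1-q)·5 ⇒ q(1) = (1-q)(1) ⇒ q = 1/2
P2 indiff ⇒ p·4+(1-p)·2 = p·2+(1-p)·7 ⇒ p(2) = (1-p)(5) ⇒ p = 5/7

(p,q) = (5/7, 1/2)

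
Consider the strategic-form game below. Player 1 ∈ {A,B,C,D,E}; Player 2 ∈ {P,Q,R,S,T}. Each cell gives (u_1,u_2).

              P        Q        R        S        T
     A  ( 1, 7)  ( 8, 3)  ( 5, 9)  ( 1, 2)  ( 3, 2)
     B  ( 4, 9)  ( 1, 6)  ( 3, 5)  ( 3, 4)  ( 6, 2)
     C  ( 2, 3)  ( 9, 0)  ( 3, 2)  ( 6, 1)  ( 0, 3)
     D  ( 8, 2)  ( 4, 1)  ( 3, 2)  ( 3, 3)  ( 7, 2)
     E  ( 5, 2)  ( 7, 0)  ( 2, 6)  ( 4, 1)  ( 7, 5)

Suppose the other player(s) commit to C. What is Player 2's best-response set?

BR_2 = {P,T}

u_2(P vs C) = 3
u_2(Q vs C) = 0
u_2(R vs C) = 2
u_2(S vs C) = 1
u_2(T vs C) = 3
max payoff 3 at {P,T}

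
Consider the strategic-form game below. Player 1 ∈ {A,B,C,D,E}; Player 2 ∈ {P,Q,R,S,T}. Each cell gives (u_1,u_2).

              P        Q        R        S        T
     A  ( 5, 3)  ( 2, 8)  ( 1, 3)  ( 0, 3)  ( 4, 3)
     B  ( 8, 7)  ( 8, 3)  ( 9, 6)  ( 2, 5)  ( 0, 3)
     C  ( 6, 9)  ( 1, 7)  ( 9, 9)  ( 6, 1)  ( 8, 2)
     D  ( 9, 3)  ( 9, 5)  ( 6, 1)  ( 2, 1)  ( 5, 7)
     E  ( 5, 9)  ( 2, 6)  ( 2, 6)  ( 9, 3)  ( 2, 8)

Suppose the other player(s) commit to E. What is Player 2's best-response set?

u_2(P vs E) = 9
u_2(Q vs E) = 6
u_2(R vs E) = 6
u_2(S vs E) = 3
u_2(T vs E) = 8
max payoff 9 at {P}

argmax u_2 = {P}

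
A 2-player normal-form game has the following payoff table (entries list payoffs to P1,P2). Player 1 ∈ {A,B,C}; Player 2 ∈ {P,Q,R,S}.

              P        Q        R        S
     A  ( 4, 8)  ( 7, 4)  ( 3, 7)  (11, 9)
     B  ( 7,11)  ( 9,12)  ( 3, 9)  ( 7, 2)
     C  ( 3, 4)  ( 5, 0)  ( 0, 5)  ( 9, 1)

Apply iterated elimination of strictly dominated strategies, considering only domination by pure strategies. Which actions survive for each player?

P1 drop C (A beats it: P:4>3 Q:7>5 R:3>0 S:11>9)
P2 drop R (P beats it: A:8>7 B:11>9)
P1→{A,B} P2→{P,Q,S}

Remaining: P1:{A,B} P2:{P,Q,S}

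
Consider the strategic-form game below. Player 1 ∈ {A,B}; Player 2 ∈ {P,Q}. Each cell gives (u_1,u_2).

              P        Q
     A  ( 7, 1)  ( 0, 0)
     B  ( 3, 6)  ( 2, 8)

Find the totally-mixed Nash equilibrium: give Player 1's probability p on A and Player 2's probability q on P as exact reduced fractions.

P1 mixes 2/3 on A; P2 mixes 1/3 on P

P1 indiff ⇒ q·7+(1-q)·0 = q·3+(1-q)·2 ⇒ q(4) = (1-q)(2) ⇒ q = 1/3
P2 indiff ⇒ p·1+(1-p)·6 = p·0+(1-p)·8 ⇒ p(1) = (1-p)(2) ⇒ p = 2/3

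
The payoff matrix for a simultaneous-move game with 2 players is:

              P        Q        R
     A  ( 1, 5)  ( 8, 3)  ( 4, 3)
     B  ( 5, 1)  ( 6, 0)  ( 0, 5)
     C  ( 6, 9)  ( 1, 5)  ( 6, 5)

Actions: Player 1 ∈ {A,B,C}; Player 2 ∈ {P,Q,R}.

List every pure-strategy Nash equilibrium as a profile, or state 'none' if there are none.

(A,P): not NE [P1→C gives 6>1]
(A,Q): not NE [P2→P gives 5>3]
(A,R): not NE [P1→C gives 6>4; P2→P gives 5>3]
(B,P): not NE [P1→C gives 6>5; P2→R gives 5>1]
(B,Q): not NE [P1→A gives 8>6; P2→R gives 5>0]
(B,R): not NE [P1→C gives 6>0]
(C,P): NE
(C,Q): not NE [P1→A gives 8>1; P2→P gives 9>5]
(C,R): not NE [P2→P gives 9>5]

NE set: (C,P)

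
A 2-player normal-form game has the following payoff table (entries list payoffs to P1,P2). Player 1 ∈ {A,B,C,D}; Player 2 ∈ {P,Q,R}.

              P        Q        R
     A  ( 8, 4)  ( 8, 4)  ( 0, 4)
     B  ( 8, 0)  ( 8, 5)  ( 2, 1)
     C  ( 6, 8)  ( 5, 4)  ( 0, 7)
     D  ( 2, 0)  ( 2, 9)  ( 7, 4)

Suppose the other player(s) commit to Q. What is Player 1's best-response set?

argmax u_1 = {A,B}

u_1(A vs Q) = 8
u_1(B vs Q) = 8
u_1(C vs Q) = 5
u_1(D vs Q) = 2
max payoff 8 at {A,B}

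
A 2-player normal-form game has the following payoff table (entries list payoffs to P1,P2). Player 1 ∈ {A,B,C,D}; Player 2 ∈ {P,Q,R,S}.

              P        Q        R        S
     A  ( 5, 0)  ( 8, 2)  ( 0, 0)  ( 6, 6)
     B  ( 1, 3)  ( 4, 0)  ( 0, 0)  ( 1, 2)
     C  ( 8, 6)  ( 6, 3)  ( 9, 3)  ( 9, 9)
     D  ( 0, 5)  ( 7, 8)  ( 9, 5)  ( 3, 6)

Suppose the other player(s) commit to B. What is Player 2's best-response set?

u_2(P vs B) = 3
u_2(Q vs B) = 0
u_2(R vs B) = 0
u_2(S vs B) = 2
max payoff 3 at {P}

BR_2 = {P}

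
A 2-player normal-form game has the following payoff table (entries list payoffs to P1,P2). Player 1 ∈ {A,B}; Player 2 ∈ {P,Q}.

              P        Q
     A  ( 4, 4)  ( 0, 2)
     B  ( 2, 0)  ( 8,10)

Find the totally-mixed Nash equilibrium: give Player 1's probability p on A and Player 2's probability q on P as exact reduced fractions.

P1 indiff ⇒ q·4+(1-q)·0 = q·2+(1-q)·8 ⇒ q(2) = (1-q)(8) ⇒ q = 4/5
P2 indiff ⇒ p·4+(1-p)·0 = p·2+(1-p)·10 ⇒ p(2) = (1-p)(10) ⇒ p = 5/6

(p,q) = (5/6, 4/5)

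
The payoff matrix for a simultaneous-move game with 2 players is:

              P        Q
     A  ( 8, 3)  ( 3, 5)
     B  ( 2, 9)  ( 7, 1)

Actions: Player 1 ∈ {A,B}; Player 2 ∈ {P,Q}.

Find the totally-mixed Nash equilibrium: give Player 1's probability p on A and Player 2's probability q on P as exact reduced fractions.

P1 indiff ⇒ q·8+(1-q)·3 = q·2+(1-q)·7 ⇒ q(6) = (1-q)(4) ⇒ q = 2/5
P2 indiff ⇒ p·3+(1-p)·9 = p·5+(1-p)·1 ⇒ p(-2) = (1-p)(-8) ⇒ p = 4/5

p=4/5, q=2/5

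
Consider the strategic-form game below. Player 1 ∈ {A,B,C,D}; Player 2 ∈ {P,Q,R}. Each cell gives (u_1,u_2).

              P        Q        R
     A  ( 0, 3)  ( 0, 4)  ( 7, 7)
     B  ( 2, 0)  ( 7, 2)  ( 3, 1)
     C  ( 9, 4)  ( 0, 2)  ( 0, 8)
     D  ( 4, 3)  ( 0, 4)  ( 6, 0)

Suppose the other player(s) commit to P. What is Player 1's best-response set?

u_1(A vs P) = 0
u_1(B vs P) = 2
u_1(C vs P) = 9
u_1(D vs P) = 4
max payoff 9 at {C}

P1 best: {C}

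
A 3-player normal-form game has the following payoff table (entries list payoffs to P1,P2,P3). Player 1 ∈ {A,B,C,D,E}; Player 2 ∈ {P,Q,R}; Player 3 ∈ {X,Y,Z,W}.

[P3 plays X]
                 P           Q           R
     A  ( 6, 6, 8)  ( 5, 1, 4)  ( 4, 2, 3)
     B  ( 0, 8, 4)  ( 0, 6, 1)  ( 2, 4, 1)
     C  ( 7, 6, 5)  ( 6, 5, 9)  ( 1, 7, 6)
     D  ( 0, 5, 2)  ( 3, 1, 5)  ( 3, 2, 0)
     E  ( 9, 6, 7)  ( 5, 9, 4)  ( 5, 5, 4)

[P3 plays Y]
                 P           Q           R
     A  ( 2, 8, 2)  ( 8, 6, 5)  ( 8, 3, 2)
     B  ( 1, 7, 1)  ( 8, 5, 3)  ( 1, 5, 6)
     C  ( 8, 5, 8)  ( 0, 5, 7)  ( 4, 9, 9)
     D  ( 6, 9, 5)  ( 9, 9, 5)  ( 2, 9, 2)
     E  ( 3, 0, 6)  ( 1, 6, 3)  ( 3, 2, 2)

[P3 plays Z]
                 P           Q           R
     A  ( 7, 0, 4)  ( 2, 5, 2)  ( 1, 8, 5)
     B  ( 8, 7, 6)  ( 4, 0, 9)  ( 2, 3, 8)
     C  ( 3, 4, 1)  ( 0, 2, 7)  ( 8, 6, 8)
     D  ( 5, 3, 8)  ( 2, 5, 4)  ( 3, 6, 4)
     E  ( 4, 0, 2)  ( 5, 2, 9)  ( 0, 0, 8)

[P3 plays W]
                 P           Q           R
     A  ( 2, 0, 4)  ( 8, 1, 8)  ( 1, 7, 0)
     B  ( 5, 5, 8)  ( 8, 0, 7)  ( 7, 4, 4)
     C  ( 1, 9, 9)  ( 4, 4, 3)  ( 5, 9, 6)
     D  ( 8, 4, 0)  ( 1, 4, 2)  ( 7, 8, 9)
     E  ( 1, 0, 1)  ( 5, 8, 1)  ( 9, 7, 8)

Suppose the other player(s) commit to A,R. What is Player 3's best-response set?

u_3(X vs A,R) = 3
u_3(Y vs A,R) = 2
u_3(Z vs A,R) = 5
u_3(W vs A,R) = 0
max payoff 5 at {Z}

P3 best: {Z}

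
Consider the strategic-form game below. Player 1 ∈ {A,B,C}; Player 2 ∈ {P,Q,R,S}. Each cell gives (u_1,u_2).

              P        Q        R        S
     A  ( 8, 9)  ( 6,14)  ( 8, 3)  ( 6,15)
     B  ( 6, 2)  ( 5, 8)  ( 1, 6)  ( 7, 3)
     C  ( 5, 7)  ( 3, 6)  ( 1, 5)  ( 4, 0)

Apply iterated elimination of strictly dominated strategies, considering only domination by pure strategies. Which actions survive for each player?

P1 drop C (A beats it: P:8>5 Q:6>3 R:8>1 S:6>4)
P2 drop P (Q beats it: A:14>9 B:8>2)
P2 drop R (Q beats it: A:14>3 B:8>6)
P1→{A,B} P2→{Q,S}

Remaining: P1:{A,B} P2:{Q,S}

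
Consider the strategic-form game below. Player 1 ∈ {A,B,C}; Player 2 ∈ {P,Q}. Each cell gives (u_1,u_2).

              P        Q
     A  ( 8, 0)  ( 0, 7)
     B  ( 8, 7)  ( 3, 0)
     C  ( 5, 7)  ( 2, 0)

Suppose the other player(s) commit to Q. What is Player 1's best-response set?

argmax u_1 = {B}

u_1(A vs Q) = 0
u_1(B vs Q) = 3
u_1(C vs Q) = 2
max payoff 3 at {B}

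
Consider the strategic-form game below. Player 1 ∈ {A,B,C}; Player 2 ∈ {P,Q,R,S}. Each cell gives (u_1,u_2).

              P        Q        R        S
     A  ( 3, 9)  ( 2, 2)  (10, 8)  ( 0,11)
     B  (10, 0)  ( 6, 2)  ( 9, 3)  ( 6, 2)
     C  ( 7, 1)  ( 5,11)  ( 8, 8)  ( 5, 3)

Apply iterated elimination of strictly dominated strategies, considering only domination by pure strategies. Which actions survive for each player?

Survivors P1:{A,B} P2:{R,S}

P1 drop C (B beats it: P:10>7 Q:6>5 R:9>8 S:6>5)
P2 drop P (S beats it: A:11>9 B:2>0)
P2 drop Q (R beats it: A:8>2 B:3>2)
P1→{A,B} P2→{R,S}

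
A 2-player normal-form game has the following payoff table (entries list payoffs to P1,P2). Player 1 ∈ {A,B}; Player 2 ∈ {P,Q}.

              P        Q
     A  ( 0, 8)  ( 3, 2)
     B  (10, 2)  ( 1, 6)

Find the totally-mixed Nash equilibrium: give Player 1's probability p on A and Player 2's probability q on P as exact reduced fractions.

(p,q) = (2/5, 1/6)

P1 indiff ⇒ q·0+(1-q)·3 = q·10+(1-q)·1 ⇒ q(-10) = (1-q)(-2) ⇒ q = 1/6
P2 indiff ⇒ p·8+(1-p)·2 = p·2+(1-p)·6 ⇒ p(6) = (1-p)(4) ⇒ p = 2/5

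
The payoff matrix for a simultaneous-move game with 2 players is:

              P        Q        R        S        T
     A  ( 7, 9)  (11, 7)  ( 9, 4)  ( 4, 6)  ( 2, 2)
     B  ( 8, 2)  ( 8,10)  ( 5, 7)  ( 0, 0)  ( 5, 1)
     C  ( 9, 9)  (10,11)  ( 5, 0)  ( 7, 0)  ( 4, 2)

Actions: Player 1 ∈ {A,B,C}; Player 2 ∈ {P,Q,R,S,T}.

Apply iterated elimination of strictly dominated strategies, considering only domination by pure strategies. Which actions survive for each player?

Remaining: P1:{A,C} P2:{P,Q}

P2 drop R (Q beats it: A:7>4 B:10>7 C:11>0)
P2 drop S (P beats it: A:9>6 B:2>0 C:9>0)
P2 drop T (P beats it: A:9>2 B:2>1 C:9>2)
P1 drop B (C beats it: P:9>8 Q:10>8)
P1→{A,C} P2→{P,Q}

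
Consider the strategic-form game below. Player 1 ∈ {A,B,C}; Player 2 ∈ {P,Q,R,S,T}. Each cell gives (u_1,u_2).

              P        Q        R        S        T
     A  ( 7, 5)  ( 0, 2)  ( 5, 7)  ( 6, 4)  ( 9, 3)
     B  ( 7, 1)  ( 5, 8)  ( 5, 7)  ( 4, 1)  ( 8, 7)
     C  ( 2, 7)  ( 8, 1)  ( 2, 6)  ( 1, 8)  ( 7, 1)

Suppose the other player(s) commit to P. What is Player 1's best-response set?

P1 best: {A,B}

u_1(A vs P) = 7
u_1(B vs P) = 7
u_1(C vs P) = 2
max payoff 7 at {A,B}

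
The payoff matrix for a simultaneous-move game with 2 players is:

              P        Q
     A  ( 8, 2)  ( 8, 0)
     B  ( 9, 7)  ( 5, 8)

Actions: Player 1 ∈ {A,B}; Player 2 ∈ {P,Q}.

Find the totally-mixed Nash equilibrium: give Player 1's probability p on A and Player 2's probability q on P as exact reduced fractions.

P1 indiff ⇒ q·8+(1-q)·8 = q·9+(1-q)·5 ⇒ q(-1) = (1-q)(-3) ⇒ q = 3/4
P2 indiff ⇒ p·2+(1-p)·7 = p·0+(1-p)·8 ⇒ p(2) = (1-p)(1) ⇒ p = 1/3

P1 mixes 1/3 on A; P2 mixes 3/4 on P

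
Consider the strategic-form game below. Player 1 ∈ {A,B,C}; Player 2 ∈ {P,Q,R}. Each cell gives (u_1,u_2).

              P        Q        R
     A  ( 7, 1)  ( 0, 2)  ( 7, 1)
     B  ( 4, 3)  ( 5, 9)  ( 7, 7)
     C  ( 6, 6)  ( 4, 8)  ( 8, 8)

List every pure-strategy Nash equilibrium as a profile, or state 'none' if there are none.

Nash profiles: (B,Q), (C,R)

(A,P): not NE [P2→Q gives 2>1]
(A,Q): not NE [P1→B gives 5>0]
(A,R): not NE [P1→C gives 8>7; P2→Q gives 2>1]
(B,P): not NE [P1→A gives 7>4; P2→Q gives 9>3]
(B,Q): NE
(B,R): not NE [P1→C gives 8>7; P2→Q gives 9>7]
(C,P): not NE [P1→A gives 7>6; P2→R gives 8>6]
(C,Q): not NE [P1→B gives 5>4]
(C,R): NE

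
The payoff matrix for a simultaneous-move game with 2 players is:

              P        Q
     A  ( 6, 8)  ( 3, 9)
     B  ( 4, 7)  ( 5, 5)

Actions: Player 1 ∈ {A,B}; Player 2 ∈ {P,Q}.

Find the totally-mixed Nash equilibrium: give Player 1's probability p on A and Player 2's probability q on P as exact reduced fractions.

p=2/3, q=1/2

P1 indiff ⇒ q·6+(1-q)·3 = q·4+(1-q)·5 ⇒ q(2) = (1-q)(2) ⇒ q = 1/2
P2 indiff ⇒ p·8+(1-p)·7 = p·9+(1-p)·5 ⇒ p(-1) = (1-p)(-2) ⇒ p = 2/3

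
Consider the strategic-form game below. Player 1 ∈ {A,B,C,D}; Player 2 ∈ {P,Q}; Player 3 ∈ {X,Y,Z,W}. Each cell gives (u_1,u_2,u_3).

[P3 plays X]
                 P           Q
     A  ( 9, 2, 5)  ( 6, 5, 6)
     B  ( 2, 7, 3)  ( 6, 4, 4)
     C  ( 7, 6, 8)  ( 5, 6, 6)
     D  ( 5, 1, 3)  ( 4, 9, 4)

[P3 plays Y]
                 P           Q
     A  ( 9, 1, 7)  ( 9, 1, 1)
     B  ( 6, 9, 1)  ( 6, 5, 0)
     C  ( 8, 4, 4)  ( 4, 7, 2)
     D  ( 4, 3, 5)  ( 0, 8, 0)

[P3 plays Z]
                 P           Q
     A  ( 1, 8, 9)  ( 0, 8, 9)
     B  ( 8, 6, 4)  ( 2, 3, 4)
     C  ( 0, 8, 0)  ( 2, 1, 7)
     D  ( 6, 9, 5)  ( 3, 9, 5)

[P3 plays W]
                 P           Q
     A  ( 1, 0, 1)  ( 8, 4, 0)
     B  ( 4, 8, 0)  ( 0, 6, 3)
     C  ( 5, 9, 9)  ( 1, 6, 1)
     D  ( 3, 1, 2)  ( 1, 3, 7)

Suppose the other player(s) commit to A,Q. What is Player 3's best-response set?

u_3(X vs A,Q) = 6
u_3(Y vs A,Q) = 1
u_3(Z vs A,Q) = 9
u_3(W vs A,Q) = 0
max payoff 9 at {Z}

P3 best: {Z}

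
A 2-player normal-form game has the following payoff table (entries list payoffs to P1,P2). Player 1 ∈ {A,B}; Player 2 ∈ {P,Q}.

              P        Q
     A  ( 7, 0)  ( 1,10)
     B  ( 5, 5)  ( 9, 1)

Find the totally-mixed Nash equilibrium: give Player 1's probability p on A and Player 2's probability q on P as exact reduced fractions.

P1 mixes 2/7 on A; P2 mixes 4/5 on P

P1 indiff ⇒ q·7+(1-q)·1 = q·5+(1-q)·9 ⇒ q(2) = (1-q)(8) ⇒ q = 4/5
P2 indiff ⇒ p·0+(1-p)·5 = p·10+(1-p)·1 ⇒ p(-10) = (1-p)(-4) ⇒ p = 2/7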